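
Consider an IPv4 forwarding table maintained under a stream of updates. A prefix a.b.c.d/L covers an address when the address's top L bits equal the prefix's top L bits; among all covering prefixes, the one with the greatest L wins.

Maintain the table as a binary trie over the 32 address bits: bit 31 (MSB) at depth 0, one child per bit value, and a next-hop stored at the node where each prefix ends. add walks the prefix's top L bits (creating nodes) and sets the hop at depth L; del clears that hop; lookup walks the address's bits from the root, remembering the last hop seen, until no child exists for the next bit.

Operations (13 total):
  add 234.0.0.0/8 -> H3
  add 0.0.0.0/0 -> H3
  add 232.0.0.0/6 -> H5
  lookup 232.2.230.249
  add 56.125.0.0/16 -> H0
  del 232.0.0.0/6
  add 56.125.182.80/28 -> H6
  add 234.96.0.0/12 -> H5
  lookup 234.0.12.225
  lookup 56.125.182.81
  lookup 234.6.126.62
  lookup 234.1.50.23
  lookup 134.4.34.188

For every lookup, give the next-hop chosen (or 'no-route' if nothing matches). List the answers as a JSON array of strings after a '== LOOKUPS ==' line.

Process each operation:
  add 234.0.0.0/8 -> H3 at depth 8
  add 0.0.0.0/0 -> H3 at depth 0
  add 232.0.0.0/6 -> H5 at depth 6
  Q 232.2.230.249: descend 111010 ; hops seen [H3,H5] ; pick H5
  add 56.125.0.0/16 -> H0 at depth 16
  - 232.0.0.0/6 clear@6
  add 56.125.182.80/28 -> H6 at depth 28
  add 234.96.0.0/12 -> H5 at depth 12
  Q 234.0.12.225: descend 111010100 ; hops seen [H3,H3] ; pick H3
  Q 56.125.182.81: descend 0011100001111101101101100101 ; hops seen [H3,H0,H6] ; pick H6
  Q 234.6.126.62: descend 111010100 ; hops seen [H3,H3] ; pick H3
  Q 234.1.50.23: descend 111010100 ; hops seen [H3,H3] ; pick H3
  Q 134.4.34.188: descend 1 ; hops seen [H3] ; pick H3

== LOOKUPS ==
["H5","H3","H6","H3","H3","H3"]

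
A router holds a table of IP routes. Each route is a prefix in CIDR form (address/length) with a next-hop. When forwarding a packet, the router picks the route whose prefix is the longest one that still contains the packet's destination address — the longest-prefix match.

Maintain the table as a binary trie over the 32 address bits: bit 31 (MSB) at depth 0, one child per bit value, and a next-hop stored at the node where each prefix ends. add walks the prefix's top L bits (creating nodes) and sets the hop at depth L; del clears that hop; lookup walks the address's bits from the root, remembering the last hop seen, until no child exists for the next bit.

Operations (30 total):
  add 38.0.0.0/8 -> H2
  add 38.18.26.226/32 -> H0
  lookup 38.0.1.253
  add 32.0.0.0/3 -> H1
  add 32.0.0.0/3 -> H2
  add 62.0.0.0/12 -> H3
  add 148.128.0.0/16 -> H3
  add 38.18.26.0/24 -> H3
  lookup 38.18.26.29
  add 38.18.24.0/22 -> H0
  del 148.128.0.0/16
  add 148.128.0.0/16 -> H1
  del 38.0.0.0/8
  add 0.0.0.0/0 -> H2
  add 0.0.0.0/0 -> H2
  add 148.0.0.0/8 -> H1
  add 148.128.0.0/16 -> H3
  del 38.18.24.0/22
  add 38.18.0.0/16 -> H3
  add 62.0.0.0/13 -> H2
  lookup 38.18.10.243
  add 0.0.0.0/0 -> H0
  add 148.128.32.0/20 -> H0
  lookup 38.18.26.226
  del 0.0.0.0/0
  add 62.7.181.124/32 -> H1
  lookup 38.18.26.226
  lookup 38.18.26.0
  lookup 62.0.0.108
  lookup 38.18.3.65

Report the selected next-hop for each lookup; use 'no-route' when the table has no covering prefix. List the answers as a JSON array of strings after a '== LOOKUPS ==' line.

Apply in order:
  + 38.0.0.0/8 (H2) depth=8
  + 38.18.26.226/32 (H0) depth=32
  Q 38.0.1.253: descend 00100110000 ; hops seen [H2] ; pick H2
  + 32.0.0.0/3 (H1) depth=3
  + 32.0.0.0/3 (H2) depth=3
  + 62.0.0.0/12 (H3) depth=12
  + 148.128.0.0/16 (H3) depth=16
  + 38.18.26.0/24 (H3) depth=24
  Q 38.18.26.29: descend 001001100001001000011010 ; hops seen [H2,H2,H3] ; pick H3
  + 38.18.24.0/22 (H0) depth=22
  del 148.128.0.0/16 (clear depth 16)
  + 148.128.0.0/16 (H1) depth=16
  del 38.0.0.0/8 (clear depth 8)
  + 0.0.0.0/0 (H2) depth=0
  + 0.0.0.0/0 (H2) depth=0
  + 148.0.0.0/8 (H1) depth=8
  + 148.128.0.0/16 (H3) depth=16
  del 38.18.24.0/22 (clear depth 22)
  + 38.18.0.0/16 (H3) depth=16
  + 62.0.0.0/13 (H2) depth=13
  Q 38.18.10.243: descend 0010011000010010000 ; hops seen [H2,H2,H3] ; pick H3
  + 0.0.0.0/0 (H0) depth=0
  + 148.128.32.0/20 (H0) depth=20
  Q 38.18.26.226: descend 00100110000100100001101011100010 ; hops seen [H0,H2,H3,H3,H0] ; pick H0
  del 0.0.0.0/0 (clear depth 0)
  + 62.7.181.124/32 (H1) depth=32
  Q 38.18.26.226: descend 00100110000100100001101011100010 ; hops seen [H2,H3,H3,H0] ; pick H0
  Q 38.18.26.0: descend 001001100001001000011010 ; hops seen [H2,H3,H3] ; pick H3
  Q 62.0.0.108: descend 0011111000000 ; hops seen [H2,H3,H2] ; pick H2
  Q 38.18.3.65: descend 0010011000010010000 ; hops seen [H2,H3] ; pick H3

== LOOKUPS ==
["H2","H3","H3","H0","H0","H3","H2","H3"]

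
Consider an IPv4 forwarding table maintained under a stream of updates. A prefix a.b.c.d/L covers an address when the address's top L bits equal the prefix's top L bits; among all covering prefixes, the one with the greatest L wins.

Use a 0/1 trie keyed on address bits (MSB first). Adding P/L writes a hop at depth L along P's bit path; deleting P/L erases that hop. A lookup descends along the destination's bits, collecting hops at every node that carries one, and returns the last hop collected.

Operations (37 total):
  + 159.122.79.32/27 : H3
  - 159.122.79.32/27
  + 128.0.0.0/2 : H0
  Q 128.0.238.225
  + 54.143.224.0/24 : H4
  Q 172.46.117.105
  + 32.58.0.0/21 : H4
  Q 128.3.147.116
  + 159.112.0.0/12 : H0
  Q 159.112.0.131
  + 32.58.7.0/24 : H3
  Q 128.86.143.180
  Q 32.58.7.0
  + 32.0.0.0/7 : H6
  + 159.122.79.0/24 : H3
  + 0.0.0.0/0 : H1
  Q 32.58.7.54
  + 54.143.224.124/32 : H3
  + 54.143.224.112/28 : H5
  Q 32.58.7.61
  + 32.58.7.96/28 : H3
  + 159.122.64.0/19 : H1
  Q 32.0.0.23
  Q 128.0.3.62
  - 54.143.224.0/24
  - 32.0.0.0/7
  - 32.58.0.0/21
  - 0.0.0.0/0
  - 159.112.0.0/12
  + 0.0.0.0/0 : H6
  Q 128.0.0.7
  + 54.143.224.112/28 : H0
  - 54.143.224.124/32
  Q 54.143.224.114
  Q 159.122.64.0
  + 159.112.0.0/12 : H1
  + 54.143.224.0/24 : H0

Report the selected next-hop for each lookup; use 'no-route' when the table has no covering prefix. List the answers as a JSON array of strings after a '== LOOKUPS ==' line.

Trace:
  add 159.122.79.32/27 -> H3 at depth 27
  - 159.122.79.32/27 clear@27
  add 128.0.0.0/2 -> H0 at depth 2
  ? 128.0.238.225  path d0:-→d1:-→d2:H0→d3:-  best=H0
  add 54.143.224.0/24 -> H4 at depth 24
  ? 172.46.117.105  path d0:-→d1:-→d2:H0  best=H0
  add 32.58.0.0/21 -> H4 at depth 21
  ? 128.3.147.116  path d0:-→d1:-→d2:H0→d3:-  best=H0
  add 159.112.0.0/12 -> H0 at depth 12
  ? 159.112.0.131  path d0:-→d1:-→d2:H0→d3:-→d4:-→d5:-→d6:-→d7:-→d8:-→d9:-→d10:-→d11:-→d12:H0  best=H0
  add 32.58.7.0/24 -> H3 at depth 24
  ? 128.86.143.180  path d0:-→d1:-→d2:H0→d3:-  best=H0
  ? 32.58.7.0  path d0:-→d1:-→d2:-→d3:-→d4:-→d5:-→d6:-→d7:-→d8:-→d9:-→d10:-→d11:-→d12:-→d13:-→d14:-→d15:-→d16:-→d17:-→d18:-→d19:-→d20:-→d21:H4→d22:-→d23:-→d24:H3  best=H3
  add 32.0.0.0/7 -> H6 at depth 7
  add 159.122.79.0/24 -> H3 at depth 24
  add 0.0.0.0/0 -> H1 at depth 0
  ? 32.58.7.54  path d0:H1→d1:-→d2:-→d3:-→d4:-→d5:-→d6:-→d7:H6→d8:-→d9:-→d10:-→d11:-→d12:-→d13:-→d14:-→d15:-→d16:-→d17:-→d18:-→d19:-→d20:-→d21:H4→d22:-→d23:-→d24:H3  best=H3
  add 54.143.224.124/32 -> H3 at depth 32
  add 54.143.224.112/28 -> H5 at depth 28
  ? 32.58.7.61  path d0:H1→d1:-→d2:-→d3:-→d4:-→d5:-→d6:-→d7:H6→d8:-→d9:-→d10:-→d11:-→d12:-→d13:-→d14:-→d15:-→d16:-→d17:-→d18:-→d19:-→d20:-→d21:H4→d22:-→d23:-→d24:H3  best=H3
  add 32.58.7.96/28 -> H3 at depth 28
  add 159.122.64.0/19 -> H1 at depth 19
  ? 32.0.0.23  path d0:H1→d1:-→d2:-→d3:-→d4:-→d5:-→d6:-→d7:H6→d8:-→d9:-→d10:-  best=H6
  ? 128.0.3.62  path d0:H1→d1:-→d2:H0→d3:-  best=H0
  - 54.143.224.0/24 clear@24
  - 32.0.0.0/7 clear@7
  - 32.58.0.0/21 clear@21
  - 0.0.0.0/0 clear@0
  - 159.112.0.0/12 clear@12
  add 0.0.0.0/0 -> H6 at depth 0
  ? 128.0.0.7  path d0:H6→d1:-→d2:H0→d3:-  best=H0
  add 54.143.224.112/28 -> H0 at depth 28
  - 54.143.224.124/32 clear@32
  ? 54.143.224.114  path d0:H6→d1:-→d2:-→d3:-→d4:-→d5:-→d6:-→d7:-→d8:-→d9:-→d10:-→d11:-→d12:-→d13:-→d14:-→d15:-→d16:-→d17:-→d18:-→d19:-→d20:-→d21:-→d22:-→d23:-→d24:-→d25:-→d26:-→d27:-→d28:H0  best=H0
  ? 159.122.64.0  path d0:H6→d1:-→d2:H0→d3:-→d4:-→d5:-→d6:-→d7:-→d8:-→d9:-→d10:-→d11:-→d12:-→d13:-→d14:-→d15:-→d16:-→d17:-→d18:-→d19:H1→d20:-  best=H1
  add 159.112.0.0/12 -> H1 at depth 12
  add 54.143.224.0/24 -> H0 at depth 24

== LOOKUPS ==
["H0","H0","H0","H0","H0","H3","H3","H3","H6","H0","H0","H0","H1"]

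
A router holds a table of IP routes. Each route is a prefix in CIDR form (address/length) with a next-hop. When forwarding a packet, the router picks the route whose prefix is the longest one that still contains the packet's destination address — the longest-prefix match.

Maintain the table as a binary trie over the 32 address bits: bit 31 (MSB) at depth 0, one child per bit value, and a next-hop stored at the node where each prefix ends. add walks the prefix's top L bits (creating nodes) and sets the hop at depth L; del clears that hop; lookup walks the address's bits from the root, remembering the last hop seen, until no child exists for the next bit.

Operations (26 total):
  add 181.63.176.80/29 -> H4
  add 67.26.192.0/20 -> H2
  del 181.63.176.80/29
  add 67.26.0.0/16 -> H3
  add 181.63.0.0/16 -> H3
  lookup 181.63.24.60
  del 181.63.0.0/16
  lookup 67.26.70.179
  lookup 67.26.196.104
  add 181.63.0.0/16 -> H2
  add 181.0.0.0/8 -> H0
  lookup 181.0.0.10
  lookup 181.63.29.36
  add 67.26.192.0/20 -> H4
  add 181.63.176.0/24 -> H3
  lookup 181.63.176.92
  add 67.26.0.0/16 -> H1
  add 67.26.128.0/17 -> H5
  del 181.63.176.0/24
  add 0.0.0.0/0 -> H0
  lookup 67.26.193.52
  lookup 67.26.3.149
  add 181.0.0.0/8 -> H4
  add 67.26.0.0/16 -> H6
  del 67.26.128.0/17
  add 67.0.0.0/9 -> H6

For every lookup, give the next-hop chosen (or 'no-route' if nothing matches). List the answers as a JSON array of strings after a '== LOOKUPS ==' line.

Process each operation:
  add 181.63.176.80/29 -> H4 at depth 29
  add 67.26.192.0/20 -> H2 at depth 20
  - 181.63.176.80/29 clear@29
  add 67.26.0.0/16 -> H3 at depth 16
  add 181.63.0.0/16 -> H3 at depth 16
  lookup 181.63.24.60: bits 1011010100111111 walk d0:-→d1:-→d2:-→d3:-→d4:-→d5:-→d6:-→d7:-→d8:-→d9:-→d10:-→d11:-→d12:-→d13:-→d14:-→d15:-→d16:H3 -> H3
  - 181.63.0.0/16 clear@16
  lookup 67.26.70.179: bits 0100001100011010 walk d0:-→d1:-→d2:-→d3:-→d4:-→d5:-→d6:-→d7:-→d8:-→d9:-→d10:-→d11:-→d12:-→d13:-→d14:-→d15:-→d16:H3 -> H3
  lookup 67.26.196.104: bits 01000011000110101100 walk d0:-→d1:-→d2:-→d3:-→d4:-→d5:-→d6:-→d7:-→d8:-→d9:-→d10:-→d11:-→d12:-→d13:-→d14:-→d15:-→d16:H3→d17:-→d18:-→d19:-→d20:H2 -> H2
  add 181.63.0.0/16 -> H2 at depth 16
  add 181.0.0.0/8 -> H0 at depth 8
  lookup 181.0.0.10: bits 1011010100 walk d0:-→d1:-→d2:-→d3:-→d4:-→d5:-→d6:-→d7:-→d8:H0→d9:-→d10:- -> H0
  lookup 181.63.29.36: bits 1011010100111111 walk d0:-→d1:-→d2:-→d3:-→d4:-→d5:-→d6:-→d7:-→d8:H0→d9:-→d10:-→d11:-→d12:-→d13:-→d14:-→d15:-→d16:H2 -> H2
  add 67.26.192.0/20 -> H4 at depth 20
  add 181.63.176.0/24 -> H3 at depth 24
  lookup 181.63.176.92: bits 1011010100111111101100000101 walk d0:-→d1:-→d2:-→d3:-→d4:-→d5:-→d6:-→d7:-→d8:H0→d9:-→d10:-→d11:-→d12:-→d13:-→d14:-→d15:-→d16:H2→d17:-→d18:-→d19:-→d20:-→d21:-→d22:-→d23:-→d24:H3→d25:-→d26:-→d27:-→d28:- -> H3
  add 67.26.0.0/16 -> H1 at depth 16
  add 67.26.128.0/17 -> H5 at depth 17
  - 181.63.176.0/24 clear@24
  add 0.0.0.0/0 -> H0 at depth 0
  lookup 67.26.193.52: bits 01000011000110101100 walk d0:H0→d1:-→d2:-→d3:-→d4:-→d5:-→d6:-→d7:-→d8:-→d9:-→d10:-→d11:-→d12:-→d13:-→d14:-→d15:-→d16:H1→d17:H5→d18:-→d19:-→d20:H4 -> H4
  lookup 67.26.3.149: bits 0100001100011010 walk d0:H0→d1:-→d2:-→d3:-→d4:-→d5:-→d6:-→d7:-→d8:-→d9:-→d10:-→d11:-→d12:-→d13:-→d14:-→d15:-→d16:H1 -> H1
  add 181.0.0.0/8 -> H4 at depth 8
  add 67.26.0.0/16 -> H6 at depth 16
  - 67.26.128.0/17 clear@17
  add 67.0.0.0/9 -> H6 at depth 9

== LOOKUPS ==
["H3","H3","H2","H0","H2","H3","H4","H1"]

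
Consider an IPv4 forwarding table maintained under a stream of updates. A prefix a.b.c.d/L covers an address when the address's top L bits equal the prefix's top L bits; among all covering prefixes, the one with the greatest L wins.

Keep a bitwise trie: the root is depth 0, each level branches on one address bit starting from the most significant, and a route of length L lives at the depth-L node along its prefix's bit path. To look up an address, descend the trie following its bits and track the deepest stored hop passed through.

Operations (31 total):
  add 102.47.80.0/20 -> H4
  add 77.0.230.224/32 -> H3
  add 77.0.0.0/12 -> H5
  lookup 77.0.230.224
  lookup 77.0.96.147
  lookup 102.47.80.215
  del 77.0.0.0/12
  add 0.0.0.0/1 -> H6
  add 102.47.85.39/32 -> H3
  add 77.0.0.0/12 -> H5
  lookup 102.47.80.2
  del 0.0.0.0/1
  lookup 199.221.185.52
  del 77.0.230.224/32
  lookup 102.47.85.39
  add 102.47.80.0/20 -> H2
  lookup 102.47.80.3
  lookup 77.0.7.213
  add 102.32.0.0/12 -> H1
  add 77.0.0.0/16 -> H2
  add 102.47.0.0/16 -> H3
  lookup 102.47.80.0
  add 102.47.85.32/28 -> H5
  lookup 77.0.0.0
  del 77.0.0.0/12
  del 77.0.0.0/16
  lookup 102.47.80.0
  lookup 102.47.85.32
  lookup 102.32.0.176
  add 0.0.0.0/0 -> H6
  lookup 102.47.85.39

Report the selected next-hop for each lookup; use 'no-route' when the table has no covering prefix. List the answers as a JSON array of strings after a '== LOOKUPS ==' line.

Trace:
  + 102.47.80.0/20 (H4) depth=20
  + 77.0.230.224/32 (H3) depth=32
  + 77.0.0.0/12 (H5) depth=12
  ? 77.0.230.224  path d0:-→d1:-→d2:-→d3:-→d4:-→d5:-→d6:-→d7:-→d8:-→d9:-→d10:-→d11:-→d12:H5→d13:-→d14:-→d15:-→d16:-→d17:-→d18:-→d19:-→d20:-→d21:-→d22:-→d23:-→d24:-→d25:-→d26:-→d27:-→d28:-→d29:-→d30:-→d31:-→d32:H3  best=H3
  ? 77.0.96.147  path d0:-→d1:-→d2:-→d3:-→d4:-→d5:-→d6:-→d7:-→d8:-→d9:-→d10:-→d11:-→d12:H5→d13:-→d14:-→d15:-→d16:-  best=H5
  ? 102.47.80.215  path d0:-→d1:-→d2:-→d3:-→d4:-→d5:-→d6:-→d7:-→d8:-→d9:-→d10:-→d11:-→d12:-→d13:-→d14:-→d15:-→d16:-→d17:-→d18:-→d19:-→d20:H4  best=H4
  - 77.0.0.0/12 clear@12
  + 0.0.0.0/1 (H6) depth=1
  + 102.47.85.39/32 (H3) depth=32
  + 77.0.0.0/12 (H5) depth=12
  ? 102.47.80.2  path d0:-→d1:H6→d2:-→d3:-→d4:-→d5:-→d6:-→d7:-→d8:-→d9:-→d10:-→d11:-→d12:-→d13:-→d14:-→d15:-→d16:-→d17:-→d18:-→d19:-→d20:H4→d21:-  best=H4
  - 0.0.0.0/1 clear@1
  ? 199.221.185.52  path d0:-  best=no-route
  - 77.0.230.224/32 clear@32
  ? 102.47.85.39  path d0:-→d1:-→d2:-→d3:-→d4:-→d5:-→d6:-→d7:-→d8:-→d9:-→d10:-→d11:-→d12:-→d13:-→d14:-→d15:-→d16:-→d17:-→d18:-→d19:-→d20:H4→d21:-→d22:-→d23:-→d24:-→d25:-→d26:-→d27:-→d28:-→d29:-→d30:-→d31:-→d32:H3  best=H3
  + 102.47.80.0/20 (H2) depth=20
  ? 102.47.80.3  path d0:-→d1:-→d2:-→d3:-→d4:-→d5:-→d6:-→d7:-→d8:-→d9:-→d10:-→d11:-→d12:-→d13:-→d14:-→d15:-→d16:-→d17:-→d18:-→d19:-→d20:H2→d21:-  best=H2
  ? 77.0.7.213  path d0:-→d1:-→d2:-→d3:-→d4:-→d5:-→d6:-→d7:-→d8:-→d9:-→d10:-→d11:-→d12:H5→d13:-→d14:-→d15:-→d16:-  best=H5
  + 102.32.0.0/12 (H1) depth=12
  + 77.0.0.0/16 (H2) depth=16
  + 102.47.0.0/16 (H3) depth=16
  ? 102.47.80.0  path d0:-→d1:-→d2:-→d3:-→d4:-→d5:-→d6:-→d7:-→d8:-→d9:-→d10:-→d11:-→d12:H1→d13:-→d14:-→d15:-→d16:H3→d17:-→d18:-→d19:-→d20:H2→d21:-  best=H2
  + 102.47.85.32/28 (H5) depth=28
  ? 77.0.0.0  path d0:-→d1:-→d2:-→d3:-→d4:-→d5:-→d6:-→d7:-→d8:-→d9:-→d10:-→d11:-→d12:H5→d13:-→d14:-→d15:-→d16:H2  best=H2
  - 77.0.0.0/12 clear@12
  - 77.0.0.0/16 clear@16
  ? 102.47.80.0  path d0:-→d1:-→d2:-→d3:-→d4:-→d5:-→d6:-→d7:-→d8:-→d9:-→d10:-→d11:-→d12:H1→d13:-→d14:-→d15:-→d16:H3→d17:-→d18:-→d19:-→d20:H2→d21:-  best=H2
  ? 102.47.85.32  path d0:-→d1:-→d2:-→d3:-→d4:-→d5:-→d6:-→d7:-→d8:-→d9:-→d10:-→d11:-→d12:H1→d13:-→d14:-→d15:-→d16:H3→d17:-→d18:-→d19:-→d20:H2→d21:-→d22:-→d23:-→d24:-→d25:-→d26:-→d27:-→d28:H5→d29:-  best=H5
  ? 102.32.0.176  path d0:-→d1:-→d2:-→d3:-→d4:-→d5:-→d6:-→d7:-→d8:-→d9:-→d10:-→d11:-→d12:H1  best=H1
  + 0.0.0.0/0 (H6) depth=0
  ? 102.47.85.39  path d0:H6→d1:-→d2:-→d3:-→d4:-→d5:-→d6:-→d7:-→d8:-→d9:-→d10:-→d11:-→d12:H1→d13:-→d14:-→d15:-→d16:H3→d17:-→d18:-→d19:-→d20:H2→d21:-→d22:-→d23:-→d24:-→d25:-→d26:-→d27:-→d28:H5→d29:-→d30:-→d31:-→d32:H3  best=H3

== LOOKUPS ==
["H3","H5","H4","H4","no-route","H3","H2","H5","H2","H2","H2","H5","H1","H3"]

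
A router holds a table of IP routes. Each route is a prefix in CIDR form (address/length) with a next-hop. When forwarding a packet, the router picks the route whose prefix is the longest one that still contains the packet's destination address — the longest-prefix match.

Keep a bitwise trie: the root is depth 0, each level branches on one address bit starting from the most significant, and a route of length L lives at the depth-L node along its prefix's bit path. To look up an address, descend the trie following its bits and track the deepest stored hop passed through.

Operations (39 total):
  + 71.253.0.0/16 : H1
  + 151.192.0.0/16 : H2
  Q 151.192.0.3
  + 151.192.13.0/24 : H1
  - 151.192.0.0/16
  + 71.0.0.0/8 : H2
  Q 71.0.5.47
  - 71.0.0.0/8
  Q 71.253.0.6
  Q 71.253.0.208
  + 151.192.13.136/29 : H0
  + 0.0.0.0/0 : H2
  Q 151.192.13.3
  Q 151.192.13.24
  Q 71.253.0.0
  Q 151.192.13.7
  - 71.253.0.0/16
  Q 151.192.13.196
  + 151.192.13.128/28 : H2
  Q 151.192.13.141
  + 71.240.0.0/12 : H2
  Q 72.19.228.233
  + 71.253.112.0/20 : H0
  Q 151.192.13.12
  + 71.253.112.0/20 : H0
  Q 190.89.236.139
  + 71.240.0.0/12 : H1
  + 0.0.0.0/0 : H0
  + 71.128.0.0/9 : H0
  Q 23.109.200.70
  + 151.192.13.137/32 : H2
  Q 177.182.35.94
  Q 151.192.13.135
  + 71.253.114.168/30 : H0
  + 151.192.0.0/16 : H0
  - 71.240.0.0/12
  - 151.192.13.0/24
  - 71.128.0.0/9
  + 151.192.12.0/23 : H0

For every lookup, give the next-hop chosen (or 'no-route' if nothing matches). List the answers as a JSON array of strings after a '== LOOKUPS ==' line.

Trace:
  + 71.253.0.0/16 (H1) depth=16
  + 151.192.0.0/16 (H2) depth=16
  Q 151.192.0.3: descend 1001011111000000 ; hops seen [H2] ; pick H2
  + 151.192.13.0/24 (H1) depth=24
  del 151.192.0.0/16 (clear depth 16)
  + 71.0.0.0/8 (H2) depth=8
  Q 71.0.5.47: descend 01000111 ; hops seen [H2] ; pick H2
  del 71.0.0.0/8 (clear depth 8)
  Q 71.253.0.6: descend 0100011111111101 ; hops seen [H1] ; pick H1
  Q 71.253.0.208: descend 0100011111111101 ; hops seen [H1] ; pick H1
  + 151.192.13.136/29 (H0) depth=29
  + 0.0.0.0/0 (H2) depth=0
  Q 151.192.13.3: descend 100101111100000000001101 ; hops seen [H2,H1] ; pick H1
  Q 151.192.13.24: descend 100101111100000000001101 ; hops seen [H2,H1] ; pick H1
  Q 71.253.0.0: descend 0100011111111101 ; hops seen [H2,H1] ; pick H1
  Q 151.192.13.7: descend 100101111100000000001101 ; hops seen [H2,H1] ; pick H1
  del 71.253.0.0/16 (clear depth 16)
  Q 151.192.13.196: descend 1001011111000000000011011 ; hops seen [H2,H1] ; pick H1
  + 151.192.13.128/28 (H2) depth=28
  Q 151.192.13.141: descend 10010111110000000000110110001 ; hops seen [H2,H1,H2,H0] ; pick H0
  + 71.240.0.0/12 (H2) depth=12
  Q 72.19.228.233: descend 0100 ; hops seen [H2] ; pick H2
  + 71.253.112.0/20 (H0) depth=20
  Q 151.192.13.12: descend 100101111100000000001101 ; hops seen [H2,H1] ; pick H1
  + 71.253.112.0/20 (H0) depth=20
  Q 190.89.236.139: descend 10 ; hops seen [H2] ; pick H2
  + 71.240.0.0/12 (H1) depth=12
  + 0.0.0.0/0 (H0) depth=0
  + 71.128.0.0/9 (H0) depth=9
  Q 23.109.200.70: descend 0 ; hops seen [H0] ; pick H0
  + 151.192.13.137/32 (H2) depth=32
  Q 177.182.35.94: descend 10 ; hops seen [H0] ; pick H0
  Q 151.192.13.135: descend 1001011111000000000011011000 ; hops seen [H0,H1,H2] ; pick H2
  + 71.253.114.168/30 (H0) depth=30
  + 151.192.0.0/16 (H0) depth=16
  del 71.240.0.0/12 (clear depth 12)
  del 151.192.13.0/24 (clear depth 24)
  del 71.128.0.0/9 (clear depth 9)
  + 151.192.12.0/23 (H0) depth=23

== LOOKUPS ==
["H2","H2","H1","H1","H1","H1","H1","H1","H1","H0","H2","H1","H2","H0","H0","H2"]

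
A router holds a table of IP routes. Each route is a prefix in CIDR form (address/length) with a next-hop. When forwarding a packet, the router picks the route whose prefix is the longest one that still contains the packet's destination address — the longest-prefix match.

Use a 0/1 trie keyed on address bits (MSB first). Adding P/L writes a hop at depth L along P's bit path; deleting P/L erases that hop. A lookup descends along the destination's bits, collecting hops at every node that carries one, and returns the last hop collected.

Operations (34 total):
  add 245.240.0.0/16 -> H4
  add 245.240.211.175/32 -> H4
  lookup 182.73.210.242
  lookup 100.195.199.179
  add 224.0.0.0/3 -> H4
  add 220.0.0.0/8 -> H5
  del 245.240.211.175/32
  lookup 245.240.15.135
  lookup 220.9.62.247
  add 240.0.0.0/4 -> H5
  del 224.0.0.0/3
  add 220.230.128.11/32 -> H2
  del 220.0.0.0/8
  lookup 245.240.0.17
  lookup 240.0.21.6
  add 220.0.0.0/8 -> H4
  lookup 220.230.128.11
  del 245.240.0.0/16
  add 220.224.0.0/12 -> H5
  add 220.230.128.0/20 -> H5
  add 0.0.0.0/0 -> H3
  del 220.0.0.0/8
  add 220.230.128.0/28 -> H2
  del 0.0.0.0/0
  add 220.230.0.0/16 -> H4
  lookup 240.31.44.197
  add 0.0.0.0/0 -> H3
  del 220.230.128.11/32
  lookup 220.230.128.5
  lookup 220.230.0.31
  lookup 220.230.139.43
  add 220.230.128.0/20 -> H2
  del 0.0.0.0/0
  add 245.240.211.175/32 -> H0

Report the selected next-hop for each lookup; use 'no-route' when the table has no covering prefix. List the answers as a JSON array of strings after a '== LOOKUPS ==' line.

Apply in order:
  add 245.240.0.0/16 -> H4 at depth 16
  add 245.240.211.175/32 -> H4 at depth 32
  ? 182.73.210.242  path d0:-→d1:-  best=no-route
  ? 100.195.199.179  path d0:-  best=no-route
  add 224.0.0.0/3 -> H4 at depth 3
  add 220.0.0.0/8 -> H5 at depth 8
  - 245.240.211.175/32 clear@32
  ? 245.240.15.135  path d0:-→d1:-→d2:-→d3:H4→d4:-→d5:-→d6:-→d7:-→d8:-→d9:-→d10:-→d11:-→d12:-→d13:-→d14:-→d15:-→d16:H4  best=H4
  ? 220.9.62.247  path d0:-→d1:-→d2:-→d3:-→d4:-→d5:-→d6:-→d7:-→d8:H5  best=H5
  add 240.0.0.0/4 -> H5 at depth 4
  - 224.0.0.0/3 clear@3
  add 220.230.128.11/32 -> H2 at depth 32
  - 220.0.0.0/8 clear@8
  ? 245.240.0.17  path d0:-→d1:-→d2:-→d3:-→d4:H5→d5:-→d6:-→d7:-→d8:-→d9:-→d10:-→d11:-→d12:-→d13:-→d14:-→d15:-→d16:H4  best=H4
  ? 240.0.21.6  path d0:-→d1:-→d2:-→d3:-→d4:H5→d5:-  best=H5
  add 220.0.0.0/8 -> H4 at depth 8
  ? 220.230.128.11  path d0:-→d1:-→d2:-→d3:-→d4:-→d5:-→d6:-→d7:-→d8:H4→d9:-→d10:-→d11:-→d12:-→d13:-→d14:-→d15:-→d16:-→d17:-→d18:-→d19:-→d20:-→d21:-→d22:-→d23:-→d24:-→d25:-→d26:-→d27:-→d28:-→d29:-→d30:-→d31:-→d32:H2  best=H2
  - 245.240.0.0/16 clear@16
  add 220.224.0.0/12 -> H5 at depth 12
  add 220.230.128.0/20 -> H5 at depth 20
  add 0.0.0.0/0 -> H3 at depth 0
  - 220.0.0.0/8 clear@8
  add 220.230.128.0/28 -> H2 at depth 28
  - 0.0.0.0/0 clear@0
  add 220.230.0.0/16 -> H4 at depth 16
  ? 240.31.44.197  path d0:-→d1:-→d2:-→d3:-→d4:H5→d5:-  best=H5
  add 0.0.0.0/0 -> H3 at depth 0
  - 220.230.128.11/32 clear@32
  ? 220.230.128.5  path d0:H3→d1:-→d2:-→d3:-→d4:-→d5:-→d6:-→d7:-→d8:-→d9:-→d10:-→d11:-→d12:H5→d13:-→d14:-→d15:-→d16:H4→d17:-→d18:-→d19:-→d20:H5→d21:-→d22:-→d23:-→d24:-→d25:-→d26:-→d27:-→d28:H2  best=H2
  ? 220.230.0.31  path d0:H3→d1:-→d2:-→d3:-→d4:-→d5:-→d6:-→d7:-→d8:-→d9:-→d10:-→d11:-→d12:H5→d13:-→d14:-→d15:-→d16:H4  best=H4
  ? 220.230.139.43  path d0:H3→d1:-→d2:-→d3:-→d4:-→d5:-→d6:-→d7:-→d8:-→d9:-→d10:-→d11:-→d12:H5→d13:-→d14:-→d15:-→d16:H4→d17:-→d18:-→d19:-→d20:H5  best=H5
  add 220.230.128.0/20 -> H2 at depth 20
  - 0.0.0.0/0 clear@0
  add 245.240.211.175/32 -> H0 at depth 32

== LOOKUPS ==
["no-route","no-route","H4","H5","H4","H5","H2","H5","H2","H4","H5"]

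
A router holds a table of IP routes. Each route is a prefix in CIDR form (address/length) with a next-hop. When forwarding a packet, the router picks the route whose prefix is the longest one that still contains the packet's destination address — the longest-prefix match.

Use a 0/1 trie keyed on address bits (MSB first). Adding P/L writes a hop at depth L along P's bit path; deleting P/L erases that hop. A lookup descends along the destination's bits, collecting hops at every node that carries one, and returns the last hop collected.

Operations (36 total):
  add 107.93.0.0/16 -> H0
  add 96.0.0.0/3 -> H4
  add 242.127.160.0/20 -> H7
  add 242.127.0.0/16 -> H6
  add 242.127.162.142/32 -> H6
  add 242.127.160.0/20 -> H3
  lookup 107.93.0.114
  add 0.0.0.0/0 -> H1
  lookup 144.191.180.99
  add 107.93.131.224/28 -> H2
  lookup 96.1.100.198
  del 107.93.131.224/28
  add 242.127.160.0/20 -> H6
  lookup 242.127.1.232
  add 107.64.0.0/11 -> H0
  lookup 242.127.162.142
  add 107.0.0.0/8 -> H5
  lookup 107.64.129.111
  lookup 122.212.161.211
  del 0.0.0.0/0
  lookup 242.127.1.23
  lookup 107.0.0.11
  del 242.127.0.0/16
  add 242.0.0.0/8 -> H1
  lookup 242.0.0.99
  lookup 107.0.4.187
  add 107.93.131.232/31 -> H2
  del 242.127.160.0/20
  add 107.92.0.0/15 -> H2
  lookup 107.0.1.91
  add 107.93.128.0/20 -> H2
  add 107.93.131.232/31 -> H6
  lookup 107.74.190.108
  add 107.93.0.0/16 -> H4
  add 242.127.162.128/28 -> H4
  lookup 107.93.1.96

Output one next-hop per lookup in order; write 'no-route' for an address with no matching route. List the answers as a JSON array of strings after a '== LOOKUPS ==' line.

Trace:
  add 107.93.0.0/16 -> H0 at depth 16
  add 96.0.0.0/3 -> H4 at depth 3
  add 242.127.160.0/20 -> H7 at depth 20
  add 242.127.0.0/16 -> H6 at depth 16
  add 242.127.162.142/32 -> H6 at depth 32
  add 242.127.160.0/20 -> H3 at depth 20
  ? 107.93.0.114  path d0:-→d1:-→d2:-→d3:H4→d4:-→d5:-→d6:-→d7:-→d8:-→d9:-→d10:-→d11:-→d12:-→d13:-→d14:-→d15:-→d16:H0  best=H0
  add 0.0.0.0/0 -> H1 at depth 0
  ? 144.191.180.99  path d0:H1→d1:-  best=H1
  add 107.93.131.224/28 -> H2 at depth 28
  ? 96.1.100.198  path d0:H1→d1:-→d2:-→d3:H4→d4:-  best=H4
  - 107.93.131.224/28 clear@28
  add 242.127.160.0/20 -> H6 at depth 20
  ? 242.127.1.232  path d0:H1→d1:-→d2:-→d3:-→d4:-→d5:-→d6:-→d7:-→d8:-→d9:-→d10:-→d11:-→d12:-→d13:-→d14:-→d15:-→d16:H6  best=H6
  add 107.64.0.0/11 -> H0 at depth 11
  ? 242.127.162.142  path d0:H1→d1:-→d2:-→d3:-→d4:-→d5:-→d6:-→d7:-→d8:-→d9:-→d10:-→d11:-→d12:-→d13:-→d14:-→d15:-→d16:H6→d17:-→d18:-→d19:-→d20:H6→d21:-→d22:-→d23:-→d24:-→d25:-→d26:-→d27:-→d28:-→d29:-→d30:-→d31:-→d32:H6  best=H6
  add 107.0.0.0/8 -> H5 at depth 8
  ? 107.64.129.111  path d0:H1→d1:-→d2:-→d3:H4→d4:-→d5:-→d6:-→d7:-→d8:H5→d9:-→d10:-→d11:H0  best=H0
  ? 122.212.161.211  path d0:H1→d1:-→d2:-→d3:H4  best=H4
  - 0.0.0.0/0 clear@0
  ? 242.127.1.23  path d0:-→d1:-→d2:-→d3:-→d4:-→d5:-→d6:-→d7:-→d8:-→d9:-→d10:-→d11:-→d12:-→d13:-→d14:-→d15:-→d16:H6  best=H6
  ? 107.0.0.11  path d0:-→d1:-→d2:-→d3:H4→d4:-→d5:-→d6:-→d7:-→d8:H5→d9:-  best=H5
  - 242.127.0.0/16 clear@16
  add 242.0.0.0/8 -> H1 at depth 8
  ? 242.0.0.99  path d0:-→d1:-→d2:-→d3:-→d4:-→d5:-→d6:-→d7:-→d8:H1→d9:-  best=H1
  ? 107.0.4.187  path d0:-→d1:-→d2:-→d3:H4→d4:-→d5:-→d6:-→d7:-→d8:H5→d9:-  best=H5
  add 107.93.131.232/31 -> H2 at depth 31
  - 242.127.160.0/20 clear@20
  add 107.92.0.0/15 -> H2 at depth 15
  ? 107.0.1.91  path d0:-→d1:-→d2:-→d3:H4→d4:-→d5:-→d6:-→d7:-→d8:H5→d9:-  best=H5
  add 107.93.128.0/20 -> H2 at depth 20
  add 107.93.131.232/31 -> H6 at depth 31
  ? 107.74.190.108  path d0:-→d1:-→d2:-→d3:H4→d4:-→d5:-→d6:-→d7:-→d8:H5→d9:-→d10:-→d11:H0  best=H0
  add 107.93.0.0/16 -> H4 at depth 16
  add 242.127.162.128/28 -> H4 at depth 28
  ? 107.93.1.96  path d0:-→d1:-→d2:-→d3:H4→d4:-→d5:-→d6:-→d7:-→d8:H5→d9:-→d10:-→d11:H0→d12:-→d13:-→d14:-→d15:H2→d16:H4  best=H4

== LOOKUPS ==
["H0","H1","H4","H6","H6","H0","H4","H6","H5","H1","H5","H5","H0","H4"]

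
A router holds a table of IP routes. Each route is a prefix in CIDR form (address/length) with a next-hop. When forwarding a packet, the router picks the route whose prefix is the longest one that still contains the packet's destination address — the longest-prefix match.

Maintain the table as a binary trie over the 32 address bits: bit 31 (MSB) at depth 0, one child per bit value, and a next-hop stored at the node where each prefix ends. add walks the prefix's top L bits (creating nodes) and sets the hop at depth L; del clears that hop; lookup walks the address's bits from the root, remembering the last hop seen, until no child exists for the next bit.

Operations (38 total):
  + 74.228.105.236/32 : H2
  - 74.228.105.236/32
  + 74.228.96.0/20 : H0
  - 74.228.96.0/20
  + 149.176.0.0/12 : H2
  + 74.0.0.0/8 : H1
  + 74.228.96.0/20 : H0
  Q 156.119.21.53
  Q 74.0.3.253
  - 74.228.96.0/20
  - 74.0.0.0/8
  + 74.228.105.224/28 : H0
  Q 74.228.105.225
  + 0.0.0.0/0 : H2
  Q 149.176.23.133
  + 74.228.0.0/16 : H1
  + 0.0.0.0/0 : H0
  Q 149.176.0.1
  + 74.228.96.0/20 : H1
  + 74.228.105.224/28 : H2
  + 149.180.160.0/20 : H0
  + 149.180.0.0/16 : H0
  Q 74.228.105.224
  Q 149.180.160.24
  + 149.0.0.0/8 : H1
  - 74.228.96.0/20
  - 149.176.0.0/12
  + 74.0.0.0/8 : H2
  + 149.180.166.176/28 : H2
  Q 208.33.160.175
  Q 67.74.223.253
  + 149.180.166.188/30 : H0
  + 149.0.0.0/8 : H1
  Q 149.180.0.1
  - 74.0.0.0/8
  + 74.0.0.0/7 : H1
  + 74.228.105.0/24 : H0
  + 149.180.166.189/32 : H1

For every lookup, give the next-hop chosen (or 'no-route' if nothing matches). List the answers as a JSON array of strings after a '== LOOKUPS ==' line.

Apply in order:
  add 74.228.105.236/32 -> H2 at depth 32
  del 74.228.105.236/32 (clear depth 32)
  add 74.228.96.0/20 -> H0 at depth 20
  del 74.228.96.0/20 (clear depth 20)
  add 149.176.0.0/12 -> H2 at depth 12
  add 74.0.0.0/8 -> H1 at depth 8
  add 74.228.96.0/20 -> H0 at depth 20
  lookup 156.119.21.53: bits 1001 walk d0:-→d1:-→d2:-→d3:-→d4:- -> no-route
  lookup 74.0.3.253: bits 01001010 walk d0:-→d1:-→d2:-→d3:-→d4:-→d5:-→d6:-→d7:-→d8:H1 -> H1
  del 74.228.96.0/20 (clear depth 20)
  del 74.0.0.0/8 (clear depth 8)
  add 74.228.105.224/28 -> H0 at depth 28
  lookup 74.228.105.225: bits 0100101011100100011010011110 walk d0:-→d1:-→d2:-→d3:-→d4:-→d5:-→d6:-→d7:-→d8:-→d9:-→d10:-→d11:-→d12:-→d13:-→d14:-→d15:-→d16:-→d17:-→d18:-→d19:-→d20:-→d21:-→d22:-→d23:-→d24:-→d25:-→d26:-→d27:-→d28:H0 -> H0
  add 0.0.0.0/0 -> H2 at depth 0
  lookup 149.176.23.133: bits 100101011011 walk d0:H2→d1:-→d2:-→d3:-→d4:-→d5:-→d6:-→d7:-→d8:-→d9:-→d10:-→d11:-→d12:H2 -> H2
  add 74.228.0.0/16 -> H1 at depth 16
  add 0.0.0.0/0 -> H0 at depth 0
  lookup 149.176.0.1: bits 100101011011 walk d0:H0→d1:-→d2:-→d3:-→d4:-→d5:-→d6:-→d7:-→d8:-→d9:-→d10:-→d11:-→d12:H2 -> H2
  add 74.228.96.0/20 -> H1 at depth 20
  add 74.228.105.224/28 -> H2 at depth 28
  add 149.180.160.0/20 -> H0 at depth 20
  add 149.180.0.0/16 -> H0 at depth 16
  lookup 74.228.105.224: bits 0100101011100100011010011110 walk d0:H0→d1:-→d2:-→d3:-→d4:-→d5:-→d6:-→d7:-→d8:-→d9:-→d10:-→d11:-→d12:-→d13:-→d14:-→d15:-→d16:H1→d17:-→d18:-→d19:-→d20:H1→d21:-→d22:-→d23:-→d24:-→d25:-→d26:-→d27:-→d28:H2 -> H2
  lookup 149.180.160.24: bits 10010101101101001010 walk d0:H0→d1:-→d2:-→d3:-→d4:-→d5:-→d6:-→d7:-→d8:-→d9:-→d10:-→d11:-→d12:H2→d13:-→d14:-→d15:-→d16:H0→d17:-→d18:-→d19:-→d20:H0 -> H0
  add 149.0.0.0/8 -> H1 at depth 8
  del 74.228.96.0/20 (clear depth 20)
  del 149.176.0.0/12 (clear depth 12)
  add 74.0.0.0/8 -> H2 at depth 8
  add 149.180.166.176/28 -> H2 at depth 28
  lookup 208.33.160.175: bits 1 walk d0:H0→d1:- -> H0
  lookup 67.74.223.253: bits 0100 walk d0:H0→d1:-→d2:-→d3:-→d4:- -> H0
  add 149.180.166.188/30 -> H0 at depth 30
  add 149.0.0.0/8 -> H1 at depth 8
  lookup 149.180.0.1: bits 1001010110110100 walk d0:H0→d1:-→d2:-→d3:-→d4:-→d5:-→d6:-→d7:-→d8:H1→d9:-→d10:-→d11:-→d12:-→d13:-→d14:-→d15:-→d16:H0 -> H0
  del 74.0.0.0/8 (clear depth 8)
  add 74.0.0.0/7 -> H1 at depth 7
  add 74.228.105.0/24 -> H0 at depth 24
  add 149.180.166.189/32 -> H1 at depth 32

== LOOKUPS ==
["no-route","H1","H0","H2","H2","H2","H0","H0","H0","H0"]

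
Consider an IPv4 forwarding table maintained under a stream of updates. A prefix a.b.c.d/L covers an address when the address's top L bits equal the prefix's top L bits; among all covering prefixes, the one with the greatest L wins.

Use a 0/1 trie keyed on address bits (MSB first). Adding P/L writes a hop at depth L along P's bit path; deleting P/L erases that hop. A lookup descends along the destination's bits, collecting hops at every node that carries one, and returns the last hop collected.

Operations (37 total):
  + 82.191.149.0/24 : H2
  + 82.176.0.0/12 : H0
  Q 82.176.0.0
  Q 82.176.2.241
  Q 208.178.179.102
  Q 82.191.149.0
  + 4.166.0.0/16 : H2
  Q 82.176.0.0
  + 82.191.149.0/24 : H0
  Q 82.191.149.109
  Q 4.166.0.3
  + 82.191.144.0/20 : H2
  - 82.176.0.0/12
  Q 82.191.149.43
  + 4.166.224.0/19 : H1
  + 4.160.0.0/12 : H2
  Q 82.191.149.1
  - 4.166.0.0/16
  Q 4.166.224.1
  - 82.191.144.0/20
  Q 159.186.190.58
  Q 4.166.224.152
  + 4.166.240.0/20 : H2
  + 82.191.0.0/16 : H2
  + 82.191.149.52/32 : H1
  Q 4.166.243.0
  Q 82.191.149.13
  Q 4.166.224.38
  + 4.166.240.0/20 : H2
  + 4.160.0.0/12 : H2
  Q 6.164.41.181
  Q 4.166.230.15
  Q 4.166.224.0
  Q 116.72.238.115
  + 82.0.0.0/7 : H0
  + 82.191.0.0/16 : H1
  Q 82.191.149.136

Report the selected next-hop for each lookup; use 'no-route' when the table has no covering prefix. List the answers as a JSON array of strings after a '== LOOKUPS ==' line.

Process each operation:
  + 82.191.149.0/24 (H2) depth=24
  + 82.176.0.0/12 (H0) depth=12
  ? 82.176.0.0  path d0:-→d1:-→d2:-→d3:-→d4:-→d5:-→d6:-→d7:-→d8:-→d9:-→d10:-→d11:-→d12:H0  best=H0
  ? 82.176.2.241  path d0:-→d1:-→d2:-→d3:-→d4:-→d5:-→d6:-→d7:-→d8:-→d9:-→d10:-→d11:-→d12:H0  best=H0
  ? 208.178.179.102  path d0:-  best=no-route
  ? 82.191.149.0  path d0:-→d1:-→d2:-→d3:-→d4:-→d5:-→d6:-→d7:-→d8:-→d9:-→d10:-→d11:-→d12:H0→d13:-→d14:-→d15:-→d16:-→d17:-→d18:-→d19:-→d20:-→d21:-→d22:-→d23:-→d24:H2  best=H2
  + 4.166.0.0/16 (H2) depth=16
  ? 82.176.0.0  path d0:-→d1:-→d2:-→d3:-→d4:-→d5:-→d6:-→d7:-→d8:-→d9:-→d10:-→d11:-→d12:H0  best=H0
  + 82.191.149.0/24 (H0) depth=24
  ? 82.191.149.109  path d0:-→d1:-→d2:-→d3:-→d4:-→d5:-→d6:-→d7:-→d8:-→d9:-→d10:-→d11:-→d12:H0→d13:-→d14:-→d15:-→d16:-→d17:-→d18:-→d19:-→d20:-→d21:-→d22:-→d23:-→d24:H0  best=H0
  ? 4.166.0.3  path d0:-→d1:-→d2:-→d3:-→d4:-→d5:-→d6:-→d7:-→d8:-→d9:-→d10:-→d11:-→d12:-→d13:-→d14:-→d15:-→d16:H2  best=H2
  + 82.191.144.0/20 (H2) depth=20
  del 82.176.0.0/12 (clear depth 12)
  ? 82.191.149.43  path d0:-→d1:-→d2:-→d3:-→d4:-→d5:-→d6:-→d7:-→d8:-→d9:-→d10:-→d11:-→d12:-→d13:-→d14:-→d15:-→d16:-→d17:-→d18:-→d19:-→d20:H2→d21:-→d22:-→d23:-→d24:H0  best=H0
  + 4.166.224.0/19 (H1) depth=19
  + 4.160.0.0/12 (H2) depth=12
  ? 82.191.149.1  path d0:-→d1:-→d2:-→d3:-→d4:-→d5:-→d6:-→d7:-→d8:-→d9:-→d10:-→d11:-→d12:-→d13:-→d14:-→d15:-→d16:-→d17:-→d18:-→d19:-→d20:H2→d21:-→d22:-→d23:-→d24:H0  best=H0
  del 4.166.0.0/16 (clear depth 16)
  ? 4.166.224.1  path d0:-→d1:-→d2:-→d3:-→d4:-→d5:-→d6:-→d7:-→d8:-→d9:-→d10:-→d11:-→d12:H2→d13:-→d14:-→d15:-→d16:-→d17:-→d18:-→d19:H1  best=H1
  del 82.191.144.0/20 (clear depth 20)
  ? 159.186.190.58  path d0:-  best=no-route
  ? 4.166.224.152  path d0:-→d1:-→d2:-→d3:-→d4:-→d5:-→d6:-→d7:-→d8:-→d9:-→d10:-→d11:-→d12:H2→d13:-→d14:-→d15:-→d16:-→d17:-→d18:-→d19:H1  best=H1
  + 4.166.240.0/20 (H2) depth=20
  + 82.191.0.0/16 (H2) depth=16
  + 82.191.149.52/32 (H1) depth=32
  ? 4.166.243.0  path d0:-→d1:-→d2:-→d3:-→d4:-→d5:-→d6:-→d7:-→d8:-→d9:-→d10:-→d11:-→d12:H2→d13:-→d14:-→d15:-→d16:-→d17:-→d18:-→d19:H1→d20:H2  best=H2
  ? 82.191.149.13  path d0:-→d1:-→d2:-→d3:-→d4:-→d5:-→d6:-→d7:-→d8:-→d9:-→d10:-→d11:-→d12:-→d13:-→d14:-→d15:-→d16:H2→d17:-→d18:-→d19:-→d20:-→d21:-→d22:-→d23:-→d24:H0→d25:-→d26:-  best=H0
  ? 4.166.224.38  path d0:-→d1:-→d2:-→d3:-→d4:-→d5:-→d6:-→d7:-→d8:-→d9:-→d10:-→d11:-→d12:H2→d13:-→d14:-→d15:-→d16:-→d17:-→d18:-→d19:H1  best=H1
  + 4.166.240.0/20 (H2) depth=20
  + 4.160.0.0/12 (H2) depth=12
  ? 6.164.41.181  path d0:-→d1:-→d2:-→d3:-→d4:-→d5:-→d6:-  best=no-route
  ? 4.166.230.15  path d0:-→d1:-→d2:-→d3:-→d4:-→d5:-→d6:-→d7:-→d8:-→d9:-→d10:-→d11:-→d12:H2→d13:-→d14:-→d15:-→d16:-→d17:-→d18:-→d19:H1  best=H1
  ? 4.166.224.0  path d0:-→d1:-→d2:-→d3:-→d4:-→d5:-→d6:-→d7:-→d8:-→d9:-→d10:-→d11:-→d12:H2→d13:-→d14:-→d15:-→d16:-→d17:-→d18:-→d19:H1  best=H1
  ? 116.72.238.115  path d0:-→d1:-→d2:-  best=no-route
  + 82.0.0.0/7 (H0) depth=7
  + 82.191.0.0/16 (H1) depth=16
  ? 82.191.149.136  path d0:-→d1:-→d2:-→d3:-→d4:-→d5:-→d6:-→d7:H0→d8:-→d9:-→d10:-→d11:-→d12:-→d13:-→d14:-→d15:-→d16:H1→d17:-→d18:-→d19:-→d20:-→d21:-→d22:-→d23:-→d24:H0  best=H0

== LOOKUPS ==
["H0","H0","no-route","H2","H0","H0","H2","H0","H0","H1","no-route","H1","H2","H0","H1","no-route","H1","H1","no-route","H0"]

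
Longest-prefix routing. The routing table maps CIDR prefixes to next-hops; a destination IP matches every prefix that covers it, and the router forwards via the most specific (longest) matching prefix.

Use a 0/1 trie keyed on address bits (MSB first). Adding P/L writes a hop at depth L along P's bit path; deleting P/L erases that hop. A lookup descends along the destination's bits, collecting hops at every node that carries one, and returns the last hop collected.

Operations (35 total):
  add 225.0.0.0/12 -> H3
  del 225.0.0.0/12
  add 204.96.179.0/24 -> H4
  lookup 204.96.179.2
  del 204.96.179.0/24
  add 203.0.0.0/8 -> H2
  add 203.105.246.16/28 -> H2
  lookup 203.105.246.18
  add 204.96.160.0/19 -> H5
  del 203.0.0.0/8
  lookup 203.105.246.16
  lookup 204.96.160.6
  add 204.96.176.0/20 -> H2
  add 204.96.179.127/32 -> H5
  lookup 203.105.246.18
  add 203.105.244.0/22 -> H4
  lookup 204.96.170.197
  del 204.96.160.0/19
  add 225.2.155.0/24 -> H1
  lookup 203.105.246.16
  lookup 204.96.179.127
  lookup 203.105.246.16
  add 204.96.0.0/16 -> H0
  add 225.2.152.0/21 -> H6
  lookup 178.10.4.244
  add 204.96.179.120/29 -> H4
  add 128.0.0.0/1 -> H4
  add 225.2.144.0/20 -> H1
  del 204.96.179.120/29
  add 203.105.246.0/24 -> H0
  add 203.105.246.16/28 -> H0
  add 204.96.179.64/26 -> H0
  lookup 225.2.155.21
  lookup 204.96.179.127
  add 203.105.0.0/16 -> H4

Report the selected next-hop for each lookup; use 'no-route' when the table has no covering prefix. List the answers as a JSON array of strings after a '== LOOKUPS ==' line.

Trace:
  add 225.0.0.0/12 -> H3 at depth 12
  del 225.0.0.0/12 (clear depth 12)
  add 204.96.179.0/24 -> H4 at depth 24
  lookup 204.96.179.2: bits 110011000110000010110011 walk d0:-→d1:-→d2:-→d3:-→d4:-→d5:-→d6:-→d7:-→d8:-→d9:-→d10:-→d11:-→d12:-→d13:-→d14:-→d15:-→d16:-→d17:-→d18:-→d19:-→d20:-→d21:-→d22:-→d23:-→d24:H4 -> H4
  del 204.96.179.0/24 (clear depth 24)
  add 203.0.0.0/8 -> H2 at depth 8
  add 203.105.246.16/28 -> H2 at depth 28
  lookup 203.105.246.18: bits 1100101101101001111101100001 walk d0:-→d1:-→d2:-→d3:-→d4:-→d5:-→d6:-→d7:-→d8:H2→d9:-→d10:-→d11:-→d12:-→d13:-→d14:-→d15:-→d16:-→d17:-→d18:-→d19:-→d20:-→d21:-→d22:-→d23:-→d24:-→d25:-→d26:-→d27:-→d28:H2 -> H2
  add 204.96.160.0/19 -> H5 at depth 19
  del 203.0.0.0/8 (clear depth 8)
  lookup 203.105.246.16: bits 1100101101101001111101100001 walk d0:-→d1:-→d2:-→d3:-→d4:-→d5:-→d6:-→d7:-→d8:-→d9:-→d10:-→d11:-→d12:-→d13:-→d14:-→d15:-→d16:-→d17:-→d18:-→d19:-→d20:-→d21:-→d22:-→d23:-→d24:-→d25:-→d26:-→d27:-→d28:H2 -> H2
  lookup 204.96.160.6: bits 1100110001100000101 walk d0:-→d1:-→d2:-→d3:-→d4:-→d5:-→d6:-→d7:-→d8:-→d9:-→d10:-→d11:-→d12:-→d13:-→d14:-→d15:-→d16:-→d17:-→d18:-→d19:H5 -> H5
  add 204.96.176.0/20 -> H2 at depth 20
  add 204.96.179.127/32 -> H5 at depth 32
  lookup 203.105.246.18: bits 1100101101101001111101100001 walk d0:-→d1:-→d2:-→d3:-→d4:-→d5:-→d6:-→d7:-→d8:-→d9:-→d10:-→d11:-→d12:-→d13:-→d14:-→d15:-→d16:-→d17:-→d18:-→d19:-→d20:-→d21:-→d22:-→d23:-→d24:-→d25:-→d26:-→d27:-→d28:H2 -> H2
  add 203.105.244.0/22 -> H4 at depth 22
  lookup 204.96.170.197: bits 1100110001100000101 walk d0:-→d1:-→d2:-→d3:-→d4:-→d5:-→d6:-→d7:-→d8:-→d9:-→d10:-→d11:-→d12:-→d13:-→d14:-→d15:-→d16:-→d17:-→d18:-→d19:H5 -> H5
  del 204.96.160.0/19 (clear depth 19)
  add 225.2.155.0/24 -> H1 at depth 24
  lookup 203.105.246.16: bits 1100101101101001111101100001 walk d0:-→d1:-→d2:-→d3:-→d4:-→d5:-→d6:-→d7:-→d8:-→d9:-→d10:-→d11:-→d12:-→d13:-→d14:-→d15:-→d16:-→d17:-→d18:-→d19:-→d20:-→d21:-→d22:H4→d23:-→d24:-→d25:-→d26:-→d27:-→d28:H2 -> H2
  lookup 204.96.179.127: bits 11001100011000001011001101111111 walk d0:-→d1:-→d2:-→d3:-→d4:-→d5:-→d6:-→d7:-→d8:-→d9:-→d10:-→d11:-→d12:-→d13:-→d14:-→d15:-→d16:-→d17:-→d18:-→d19:-→d20:H2→d21:-→d22:-→d23:-→d24:-→d25:-→d26:-→d27:-→d28:-→d29:-→d30:-→d31:-→d32:H5 -> H5
  lookup 203.105.246.16: bits 1100101101101001111101100001 walk d0:-→d1:-→d2:-→d3:-→d4:-→d5:-→d6:-→d7:-→d8:-→d9:-→d10:-→d11:-→d12:-→d13:-→d14:-→d15:-→d16:-→d17:-→d18:-→d19:-→d20:-→d21:-→d22:H4→d23:-→d24:-→d25:-→d26:-→d27:-→d28:H2 -> H2
  add 204.96.0.0/16 -> H0 at depth 16
  add 225.2.152.0/21 -> H6 at depth 21
  lookup 178.10.4.244: bits 1 walk d0:-→d1:- -> no-route
  add 204.96.179.120/29 -> H4 at depth 29
  add 128.0.0.0/1 -> H4 at depth 1
  add 225.2.144.0/20 -> H1 at depth 20
  del 204.96.179.120/29 (clear depth 29)
  add 203.105.246.0/24 -> H0 at depth 24
  add 203.105.246.16/28 -> H0 at depth 28
  add 204.96.179.64/26 -> H0 at depth 26
  lookup 225.2.155.21: bits 111000010000001010011011 walk d0:-→d1:H4→d2:-→d3:-→d4:-→d5:-→d6:-→d7:-→d8:-→d9:-→d10:-→d11:-→d12:-→d13:-→d14:-→d15:-→d16:-→d17:-→d18:-→d19:-→d20:H1→d21:H6→d22:-→d23:-→d24:H1 -> H1
  lookup 204.96.179.127: bits 11001100011000001011001101111111 walk d0:-→d1:H4→d2:-→d3:-→d4:-→d5:-→d6:-→d7:-→d8:-→d9:-→d10:-→d11:-→d12:-→d13:-→d14:-→d15:-→d16:H0→d17:-→d18:-→d19:-→d20:H2→d21:-→d22:-→d23:-→d24:-→d25:-→d26:H0→d27:-→d28:-→d29:-→d30:-→d31:-→d32:H5 -> H5
  add 203.105.0.0/16 -> H4 at depth 16

== LOOKUPS ==
["H4","H2","H2","H5","H2","H5","H2","H5","H2","no-route","H1","H5"]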